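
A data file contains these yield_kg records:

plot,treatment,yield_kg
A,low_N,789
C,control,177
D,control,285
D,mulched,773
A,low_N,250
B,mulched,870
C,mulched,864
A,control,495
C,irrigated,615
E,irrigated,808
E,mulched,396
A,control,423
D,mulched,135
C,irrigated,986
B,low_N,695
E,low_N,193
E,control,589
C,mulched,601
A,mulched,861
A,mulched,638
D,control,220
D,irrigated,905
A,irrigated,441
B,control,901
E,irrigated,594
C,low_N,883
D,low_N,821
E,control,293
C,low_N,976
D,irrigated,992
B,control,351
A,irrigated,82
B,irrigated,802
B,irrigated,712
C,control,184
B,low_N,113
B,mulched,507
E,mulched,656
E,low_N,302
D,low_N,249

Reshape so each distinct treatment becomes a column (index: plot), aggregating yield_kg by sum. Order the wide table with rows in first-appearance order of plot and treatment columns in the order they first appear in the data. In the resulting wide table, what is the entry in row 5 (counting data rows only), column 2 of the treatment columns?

882

With rows in first-appearance order of plot, row 5 is plot=E. treatment columns in first-appearance order: low_N, control, mulched, irrigated; column 2 is control.
Long rows with plot=E, treatment=control: 589 + 293 = 882.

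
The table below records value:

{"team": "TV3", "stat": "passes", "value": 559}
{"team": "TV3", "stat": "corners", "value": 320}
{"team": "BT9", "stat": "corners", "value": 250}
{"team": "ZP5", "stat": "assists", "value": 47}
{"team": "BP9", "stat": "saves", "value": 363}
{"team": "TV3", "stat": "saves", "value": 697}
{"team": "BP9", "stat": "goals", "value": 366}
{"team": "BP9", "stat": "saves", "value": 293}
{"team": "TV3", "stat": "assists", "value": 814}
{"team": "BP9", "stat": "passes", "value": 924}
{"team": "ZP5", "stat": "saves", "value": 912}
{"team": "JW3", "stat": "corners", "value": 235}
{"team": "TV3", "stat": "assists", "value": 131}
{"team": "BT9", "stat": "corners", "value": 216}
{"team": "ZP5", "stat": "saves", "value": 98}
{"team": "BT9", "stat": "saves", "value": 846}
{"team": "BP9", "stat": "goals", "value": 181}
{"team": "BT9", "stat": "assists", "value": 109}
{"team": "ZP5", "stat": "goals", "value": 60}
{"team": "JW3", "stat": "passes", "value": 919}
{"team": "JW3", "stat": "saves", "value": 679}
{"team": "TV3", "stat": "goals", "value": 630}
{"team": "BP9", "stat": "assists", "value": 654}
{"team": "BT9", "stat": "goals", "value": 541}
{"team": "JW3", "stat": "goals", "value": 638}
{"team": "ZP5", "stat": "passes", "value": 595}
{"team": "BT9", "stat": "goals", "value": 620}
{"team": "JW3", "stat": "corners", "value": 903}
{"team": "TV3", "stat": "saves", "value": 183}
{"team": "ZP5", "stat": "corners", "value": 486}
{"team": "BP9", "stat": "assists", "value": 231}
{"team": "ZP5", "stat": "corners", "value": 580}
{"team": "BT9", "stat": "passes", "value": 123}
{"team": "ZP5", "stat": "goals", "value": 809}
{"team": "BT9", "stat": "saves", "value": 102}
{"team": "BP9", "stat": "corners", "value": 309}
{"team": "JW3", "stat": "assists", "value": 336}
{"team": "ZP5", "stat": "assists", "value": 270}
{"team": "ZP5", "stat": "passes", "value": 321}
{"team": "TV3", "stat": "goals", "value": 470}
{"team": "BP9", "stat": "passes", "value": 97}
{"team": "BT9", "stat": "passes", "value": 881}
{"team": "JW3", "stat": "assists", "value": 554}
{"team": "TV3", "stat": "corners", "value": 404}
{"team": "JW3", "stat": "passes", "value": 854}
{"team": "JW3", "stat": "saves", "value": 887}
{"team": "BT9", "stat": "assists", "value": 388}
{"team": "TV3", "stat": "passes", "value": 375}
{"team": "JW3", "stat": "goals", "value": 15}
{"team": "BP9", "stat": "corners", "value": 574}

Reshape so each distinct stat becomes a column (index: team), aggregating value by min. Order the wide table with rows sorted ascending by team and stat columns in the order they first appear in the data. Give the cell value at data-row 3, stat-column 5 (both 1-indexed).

15

With rows sorted ascending by team, row 3 is team=JW3. stat columns in first-appearance order: passes, corners, assists, saves, goals; column 5 is goals.
Long rows with team=JW3, stat=goals: min(638, 15) = 15.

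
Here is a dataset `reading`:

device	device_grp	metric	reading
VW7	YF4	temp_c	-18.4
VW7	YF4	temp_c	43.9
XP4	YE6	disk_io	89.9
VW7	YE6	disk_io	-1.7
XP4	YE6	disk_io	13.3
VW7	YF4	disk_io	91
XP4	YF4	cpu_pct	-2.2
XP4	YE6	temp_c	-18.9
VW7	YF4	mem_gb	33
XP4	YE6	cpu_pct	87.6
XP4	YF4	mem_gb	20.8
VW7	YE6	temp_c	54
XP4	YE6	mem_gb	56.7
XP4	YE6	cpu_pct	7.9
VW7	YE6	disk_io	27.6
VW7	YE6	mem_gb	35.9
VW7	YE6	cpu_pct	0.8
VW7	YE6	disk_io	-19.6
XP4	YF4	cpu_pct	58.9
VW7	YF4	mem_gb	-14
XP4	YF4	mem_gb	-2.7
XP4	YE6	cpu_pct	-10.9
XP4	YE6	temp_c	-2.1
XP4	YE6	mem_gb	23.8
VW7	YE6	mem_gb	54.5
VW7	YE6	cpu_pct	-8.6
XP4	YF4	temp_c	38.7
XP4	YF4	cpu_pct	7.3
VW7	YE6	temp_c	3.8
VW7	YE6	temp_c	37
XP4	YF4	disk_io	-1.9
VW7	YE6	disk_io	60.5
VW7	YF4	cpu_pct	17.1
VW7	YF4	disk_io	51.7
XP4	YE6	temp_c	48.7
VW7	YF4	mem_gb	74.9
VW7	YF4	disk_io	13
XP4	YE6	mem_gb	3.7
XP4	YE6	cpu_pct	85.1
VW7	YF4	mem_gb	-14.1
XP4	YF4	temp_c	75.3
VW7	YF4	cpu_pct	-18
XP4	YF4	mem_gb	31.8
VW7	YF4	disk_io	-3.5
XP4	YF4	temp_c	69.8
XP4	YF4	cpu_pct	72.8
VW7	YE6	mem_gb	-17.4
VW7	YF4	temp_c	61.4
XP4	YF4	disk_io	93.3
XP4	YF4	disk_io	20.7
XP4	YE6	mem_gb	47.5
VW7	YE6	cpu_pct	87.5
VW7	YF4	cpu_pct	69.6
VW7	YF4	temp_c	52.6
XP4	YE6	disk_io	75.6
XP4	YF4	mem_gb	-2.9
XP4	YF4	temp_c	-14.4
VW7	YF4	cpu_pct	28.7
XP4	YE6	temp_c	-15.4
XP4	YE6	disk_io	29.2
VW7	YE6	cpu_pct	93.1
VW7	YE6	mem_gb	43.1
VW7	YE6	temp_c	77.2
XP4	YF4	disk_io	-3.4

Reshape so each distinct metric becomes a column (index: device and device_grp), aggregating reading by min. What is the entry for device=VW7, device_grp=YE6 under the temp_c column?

Rows with device=VW7, device_grp=YE6 and metric=temp_c: reading values are 54, 3.8, 37, 77.2.
min(54, 3.8, 37, 77.2) = 3.8.

3.8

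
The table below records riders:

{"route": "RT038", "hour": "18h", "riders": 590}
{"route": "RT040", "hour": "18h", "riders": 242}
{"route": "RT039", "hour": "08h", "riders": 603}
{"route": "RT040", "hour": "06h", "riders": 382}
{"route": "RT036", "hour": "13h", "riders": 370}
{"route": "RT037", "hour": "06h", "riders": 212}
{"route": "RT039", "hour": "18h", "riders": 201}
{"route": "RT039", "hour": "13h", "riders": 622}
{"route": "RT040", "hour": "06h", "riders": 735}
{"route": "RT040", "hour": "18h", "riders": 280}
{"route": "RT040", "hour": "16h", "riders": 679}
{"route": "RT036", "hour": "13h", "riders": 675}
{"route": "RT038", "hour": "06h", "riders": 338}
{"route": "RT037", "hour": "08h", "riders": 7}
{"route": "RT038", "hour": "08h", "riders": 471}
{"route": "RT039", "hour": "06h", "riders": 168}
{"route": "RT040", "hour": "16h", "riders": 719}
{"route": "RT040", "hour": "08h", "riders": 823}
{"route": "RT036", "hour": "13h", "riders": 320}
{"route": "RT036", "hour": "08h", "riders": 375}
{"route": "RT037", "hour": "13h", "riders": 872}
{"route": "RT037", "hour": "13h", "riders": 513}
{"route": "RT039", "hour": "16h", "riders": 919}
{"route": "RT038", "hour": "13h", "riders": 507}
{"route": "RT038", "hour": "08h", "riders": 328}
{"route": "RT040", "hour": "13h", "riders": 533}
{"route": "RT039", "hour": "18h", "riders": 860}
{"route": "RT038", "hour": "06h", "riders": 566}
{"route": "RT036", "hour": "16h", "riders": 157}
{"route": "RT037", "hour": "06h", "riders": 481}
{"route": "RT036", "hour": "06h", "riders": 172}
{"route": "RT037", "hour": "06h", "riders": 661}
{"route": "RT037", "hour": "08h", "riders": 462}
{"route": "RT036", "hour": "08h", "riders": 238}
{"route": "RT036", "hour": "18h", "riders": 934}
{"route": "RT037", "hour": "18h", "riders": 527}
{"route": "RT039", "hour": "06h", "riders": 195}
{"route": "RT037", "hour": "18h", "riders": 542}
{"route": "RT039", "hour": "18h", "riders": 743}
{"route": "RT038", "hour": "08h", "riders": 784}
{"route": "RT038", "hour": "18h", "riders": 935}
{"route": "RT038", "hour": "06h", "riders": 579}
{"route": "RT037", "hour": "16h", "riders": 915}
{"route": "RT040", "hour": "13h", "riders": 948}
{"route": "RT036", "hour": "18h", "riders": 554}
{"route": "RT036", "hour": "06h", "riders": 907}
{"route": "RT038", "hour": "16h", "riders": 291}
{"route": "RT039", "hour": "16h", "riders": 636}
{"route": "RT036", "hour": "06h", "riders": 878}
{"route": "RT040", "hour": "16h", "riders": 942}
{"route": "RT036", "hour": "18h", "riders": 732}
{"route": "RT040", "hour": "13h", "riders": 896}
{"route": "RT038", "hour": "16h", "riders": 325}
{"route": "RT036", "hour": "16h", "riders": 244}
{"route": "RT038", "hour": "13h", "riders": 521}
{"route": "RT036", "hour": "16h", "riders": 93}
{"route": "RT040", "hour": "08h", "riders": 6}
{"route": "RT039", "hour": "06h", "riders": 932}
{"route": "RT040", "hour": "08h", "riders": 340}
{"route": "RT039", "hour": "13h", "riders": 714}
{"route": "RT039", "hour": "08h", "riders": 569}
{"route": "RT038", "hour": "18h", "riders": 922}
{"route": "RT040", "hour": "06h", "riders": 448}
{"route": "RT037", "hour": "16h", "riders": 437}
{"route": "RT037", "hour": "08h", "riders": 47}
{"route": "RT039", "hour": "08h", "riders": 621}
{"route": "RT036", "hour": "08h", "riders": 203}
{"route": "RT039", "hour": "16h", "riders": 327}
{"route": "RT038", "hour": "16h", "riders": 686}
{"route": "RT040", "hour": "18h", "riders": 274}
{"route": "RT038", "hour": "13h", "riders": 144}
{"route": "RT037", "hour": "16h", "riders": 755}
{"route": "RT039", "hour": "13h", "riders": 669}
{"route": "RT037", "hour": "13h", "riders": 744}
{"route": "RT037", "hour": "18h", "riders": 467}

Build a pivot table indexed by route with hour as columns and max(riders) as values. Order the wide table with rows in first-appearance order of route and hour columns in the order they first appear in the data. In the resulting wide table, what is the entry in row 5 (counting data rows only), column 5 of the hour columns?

915

With rows in first-appearance order of route, row 5 is route=RT037. hour columns in first-appearance order: 18h, 08h, 06h, 13h, 16h; column 5 is 16h.
Long rows with route=RT037, hour=16h: max(915, 437, 755) = 915.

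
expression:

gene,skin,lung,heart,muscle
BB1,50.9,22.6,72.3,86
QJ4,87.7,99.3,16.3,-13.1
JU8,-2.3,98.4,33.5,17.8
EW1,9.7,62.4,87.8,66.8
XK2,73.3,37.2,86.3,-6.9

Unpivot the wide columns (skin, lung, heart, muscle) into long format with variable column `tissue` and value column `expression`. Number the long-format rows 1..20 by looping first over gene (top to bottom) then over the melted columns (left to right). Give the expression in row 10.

98.4

20 rows total (5 × 4). Row 10: index ⌊(10-1)/4⌋ = 2 into gene → JU8; (10-1) mod 4 = 1 into the melted columns → lung.
So row 10 is (JU8, lung, 98.4); expression = 98.4.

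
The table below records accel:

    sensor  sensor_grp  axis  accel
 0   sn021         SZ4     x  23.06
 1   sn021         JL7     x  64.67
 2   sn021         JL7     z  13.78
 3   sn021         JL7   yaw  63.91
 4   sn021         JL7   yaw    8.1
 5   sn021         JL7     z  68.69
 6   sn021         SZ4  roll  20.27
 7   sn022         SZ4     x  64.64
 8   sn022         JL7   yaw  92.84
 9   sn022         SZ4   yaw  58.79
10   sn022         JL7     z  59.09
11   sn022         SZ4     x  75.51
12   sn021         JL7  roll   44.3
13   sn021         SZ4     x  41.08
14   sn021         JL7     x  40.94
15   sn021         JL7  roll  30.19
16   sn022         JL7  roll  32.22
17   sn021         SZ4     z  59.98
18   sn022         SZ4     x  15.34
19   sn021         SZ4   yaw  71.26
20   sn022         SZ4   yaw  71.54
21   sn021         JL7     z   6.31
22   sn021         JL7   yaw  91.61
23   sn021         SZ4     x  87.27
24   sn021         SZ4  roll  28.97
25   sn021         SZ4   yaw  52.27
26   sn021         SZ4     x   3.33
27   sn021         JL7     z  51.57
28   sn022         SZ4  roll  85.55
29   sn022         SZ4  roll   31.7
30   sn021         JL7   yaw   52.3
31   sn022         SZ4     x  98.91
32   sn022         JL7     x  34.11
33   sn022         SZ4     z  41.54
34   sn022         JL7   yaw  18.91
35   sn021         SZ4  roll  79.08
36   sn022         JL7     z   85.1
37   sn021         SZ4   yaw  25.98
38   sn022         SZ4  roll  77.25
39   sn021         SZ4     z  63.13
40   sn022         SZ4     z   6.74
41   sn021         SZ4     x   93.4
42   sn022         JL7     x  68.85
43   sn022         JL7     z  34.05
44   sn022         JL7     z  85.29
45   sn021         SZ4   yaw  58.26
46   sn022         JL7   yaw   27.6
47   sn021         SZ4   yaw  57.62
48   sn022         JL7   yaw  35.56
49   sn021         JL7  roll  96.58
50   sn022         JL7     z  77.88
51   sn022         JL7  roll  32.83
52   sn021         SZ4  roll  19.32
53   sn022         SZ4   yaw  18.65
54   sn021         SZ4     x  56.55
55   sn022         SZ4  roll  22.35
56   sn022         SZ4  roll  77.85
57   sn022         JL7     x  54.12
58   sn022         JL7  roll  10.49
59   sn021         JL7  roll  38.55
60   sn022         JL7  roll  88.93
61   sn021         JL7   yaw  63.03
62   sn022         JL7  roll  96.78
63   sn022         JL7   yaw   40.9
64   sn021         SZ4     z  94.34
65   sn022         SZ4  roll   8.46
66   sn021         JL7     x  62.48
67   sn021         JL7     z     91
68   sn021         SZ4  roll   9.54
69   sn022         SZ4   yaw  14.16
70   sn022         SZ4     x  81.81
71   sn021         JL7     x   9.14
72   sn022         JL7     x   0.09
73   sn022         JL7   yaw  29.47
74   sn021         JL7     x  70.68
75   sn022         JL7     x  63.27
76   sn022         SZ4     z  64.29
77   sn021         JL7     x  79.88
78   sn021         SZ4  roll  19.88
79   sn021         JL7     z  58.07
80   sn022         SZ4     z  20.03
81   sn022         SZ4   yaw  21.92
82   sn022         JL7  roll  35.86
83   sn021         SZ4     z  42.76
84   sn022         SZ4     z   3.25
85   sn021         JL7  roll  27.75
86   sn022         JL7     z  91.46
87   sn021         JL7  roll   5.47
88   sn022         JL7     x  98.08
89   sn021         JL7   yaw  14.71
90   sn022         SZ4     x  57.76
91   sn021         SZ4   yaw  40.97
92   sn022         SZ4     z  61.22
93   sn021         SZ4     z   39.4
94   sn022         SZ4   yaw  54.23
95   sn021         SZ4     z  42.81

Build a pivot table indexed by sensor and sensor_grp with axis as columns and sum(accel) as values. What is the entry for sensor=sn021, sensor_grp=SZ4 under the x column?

304.69

Rows with sensor=sn021, sensor_grp=SZ4 and axis=x: accel values are 23.06, 41.08, 87.27, 3.33, 93.4, 56.55.
23.06 + 41.08 + 87.27 + 3.33 + 93.4 + 56.55 = 304.69.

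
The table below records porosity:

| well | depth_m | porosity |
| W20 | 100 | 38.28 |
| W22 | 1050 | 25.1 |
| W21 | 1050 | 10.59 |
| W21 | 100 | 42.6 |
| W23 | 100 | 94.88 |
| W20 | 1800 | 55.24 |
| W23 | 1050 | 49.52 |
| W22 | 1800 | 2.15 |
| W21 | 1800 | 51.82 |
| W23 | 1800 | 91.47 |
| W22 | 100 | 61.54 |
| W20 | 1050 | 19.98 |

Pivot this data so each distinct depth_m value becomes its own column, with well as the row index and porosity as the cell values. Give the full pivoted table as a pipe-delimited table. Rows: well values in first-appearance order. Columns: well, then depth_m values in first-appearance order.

Columns: well plus the 3 distinct depth_m values (100, 1050, 1800).
For example, row W20 column 100 takes porosity=38.28 from the long row (W20, 100).

| well | 100 | 1050 | 1800 |
| W20 | 38.28 | 19.98 | 55.24 |
| W22 | 61.54 | 25.1 | 2.15 |
| W21 | 42.6 | 10.59 | 51.82 |
| W23 | 94.88 | 49.52 | 91.47 |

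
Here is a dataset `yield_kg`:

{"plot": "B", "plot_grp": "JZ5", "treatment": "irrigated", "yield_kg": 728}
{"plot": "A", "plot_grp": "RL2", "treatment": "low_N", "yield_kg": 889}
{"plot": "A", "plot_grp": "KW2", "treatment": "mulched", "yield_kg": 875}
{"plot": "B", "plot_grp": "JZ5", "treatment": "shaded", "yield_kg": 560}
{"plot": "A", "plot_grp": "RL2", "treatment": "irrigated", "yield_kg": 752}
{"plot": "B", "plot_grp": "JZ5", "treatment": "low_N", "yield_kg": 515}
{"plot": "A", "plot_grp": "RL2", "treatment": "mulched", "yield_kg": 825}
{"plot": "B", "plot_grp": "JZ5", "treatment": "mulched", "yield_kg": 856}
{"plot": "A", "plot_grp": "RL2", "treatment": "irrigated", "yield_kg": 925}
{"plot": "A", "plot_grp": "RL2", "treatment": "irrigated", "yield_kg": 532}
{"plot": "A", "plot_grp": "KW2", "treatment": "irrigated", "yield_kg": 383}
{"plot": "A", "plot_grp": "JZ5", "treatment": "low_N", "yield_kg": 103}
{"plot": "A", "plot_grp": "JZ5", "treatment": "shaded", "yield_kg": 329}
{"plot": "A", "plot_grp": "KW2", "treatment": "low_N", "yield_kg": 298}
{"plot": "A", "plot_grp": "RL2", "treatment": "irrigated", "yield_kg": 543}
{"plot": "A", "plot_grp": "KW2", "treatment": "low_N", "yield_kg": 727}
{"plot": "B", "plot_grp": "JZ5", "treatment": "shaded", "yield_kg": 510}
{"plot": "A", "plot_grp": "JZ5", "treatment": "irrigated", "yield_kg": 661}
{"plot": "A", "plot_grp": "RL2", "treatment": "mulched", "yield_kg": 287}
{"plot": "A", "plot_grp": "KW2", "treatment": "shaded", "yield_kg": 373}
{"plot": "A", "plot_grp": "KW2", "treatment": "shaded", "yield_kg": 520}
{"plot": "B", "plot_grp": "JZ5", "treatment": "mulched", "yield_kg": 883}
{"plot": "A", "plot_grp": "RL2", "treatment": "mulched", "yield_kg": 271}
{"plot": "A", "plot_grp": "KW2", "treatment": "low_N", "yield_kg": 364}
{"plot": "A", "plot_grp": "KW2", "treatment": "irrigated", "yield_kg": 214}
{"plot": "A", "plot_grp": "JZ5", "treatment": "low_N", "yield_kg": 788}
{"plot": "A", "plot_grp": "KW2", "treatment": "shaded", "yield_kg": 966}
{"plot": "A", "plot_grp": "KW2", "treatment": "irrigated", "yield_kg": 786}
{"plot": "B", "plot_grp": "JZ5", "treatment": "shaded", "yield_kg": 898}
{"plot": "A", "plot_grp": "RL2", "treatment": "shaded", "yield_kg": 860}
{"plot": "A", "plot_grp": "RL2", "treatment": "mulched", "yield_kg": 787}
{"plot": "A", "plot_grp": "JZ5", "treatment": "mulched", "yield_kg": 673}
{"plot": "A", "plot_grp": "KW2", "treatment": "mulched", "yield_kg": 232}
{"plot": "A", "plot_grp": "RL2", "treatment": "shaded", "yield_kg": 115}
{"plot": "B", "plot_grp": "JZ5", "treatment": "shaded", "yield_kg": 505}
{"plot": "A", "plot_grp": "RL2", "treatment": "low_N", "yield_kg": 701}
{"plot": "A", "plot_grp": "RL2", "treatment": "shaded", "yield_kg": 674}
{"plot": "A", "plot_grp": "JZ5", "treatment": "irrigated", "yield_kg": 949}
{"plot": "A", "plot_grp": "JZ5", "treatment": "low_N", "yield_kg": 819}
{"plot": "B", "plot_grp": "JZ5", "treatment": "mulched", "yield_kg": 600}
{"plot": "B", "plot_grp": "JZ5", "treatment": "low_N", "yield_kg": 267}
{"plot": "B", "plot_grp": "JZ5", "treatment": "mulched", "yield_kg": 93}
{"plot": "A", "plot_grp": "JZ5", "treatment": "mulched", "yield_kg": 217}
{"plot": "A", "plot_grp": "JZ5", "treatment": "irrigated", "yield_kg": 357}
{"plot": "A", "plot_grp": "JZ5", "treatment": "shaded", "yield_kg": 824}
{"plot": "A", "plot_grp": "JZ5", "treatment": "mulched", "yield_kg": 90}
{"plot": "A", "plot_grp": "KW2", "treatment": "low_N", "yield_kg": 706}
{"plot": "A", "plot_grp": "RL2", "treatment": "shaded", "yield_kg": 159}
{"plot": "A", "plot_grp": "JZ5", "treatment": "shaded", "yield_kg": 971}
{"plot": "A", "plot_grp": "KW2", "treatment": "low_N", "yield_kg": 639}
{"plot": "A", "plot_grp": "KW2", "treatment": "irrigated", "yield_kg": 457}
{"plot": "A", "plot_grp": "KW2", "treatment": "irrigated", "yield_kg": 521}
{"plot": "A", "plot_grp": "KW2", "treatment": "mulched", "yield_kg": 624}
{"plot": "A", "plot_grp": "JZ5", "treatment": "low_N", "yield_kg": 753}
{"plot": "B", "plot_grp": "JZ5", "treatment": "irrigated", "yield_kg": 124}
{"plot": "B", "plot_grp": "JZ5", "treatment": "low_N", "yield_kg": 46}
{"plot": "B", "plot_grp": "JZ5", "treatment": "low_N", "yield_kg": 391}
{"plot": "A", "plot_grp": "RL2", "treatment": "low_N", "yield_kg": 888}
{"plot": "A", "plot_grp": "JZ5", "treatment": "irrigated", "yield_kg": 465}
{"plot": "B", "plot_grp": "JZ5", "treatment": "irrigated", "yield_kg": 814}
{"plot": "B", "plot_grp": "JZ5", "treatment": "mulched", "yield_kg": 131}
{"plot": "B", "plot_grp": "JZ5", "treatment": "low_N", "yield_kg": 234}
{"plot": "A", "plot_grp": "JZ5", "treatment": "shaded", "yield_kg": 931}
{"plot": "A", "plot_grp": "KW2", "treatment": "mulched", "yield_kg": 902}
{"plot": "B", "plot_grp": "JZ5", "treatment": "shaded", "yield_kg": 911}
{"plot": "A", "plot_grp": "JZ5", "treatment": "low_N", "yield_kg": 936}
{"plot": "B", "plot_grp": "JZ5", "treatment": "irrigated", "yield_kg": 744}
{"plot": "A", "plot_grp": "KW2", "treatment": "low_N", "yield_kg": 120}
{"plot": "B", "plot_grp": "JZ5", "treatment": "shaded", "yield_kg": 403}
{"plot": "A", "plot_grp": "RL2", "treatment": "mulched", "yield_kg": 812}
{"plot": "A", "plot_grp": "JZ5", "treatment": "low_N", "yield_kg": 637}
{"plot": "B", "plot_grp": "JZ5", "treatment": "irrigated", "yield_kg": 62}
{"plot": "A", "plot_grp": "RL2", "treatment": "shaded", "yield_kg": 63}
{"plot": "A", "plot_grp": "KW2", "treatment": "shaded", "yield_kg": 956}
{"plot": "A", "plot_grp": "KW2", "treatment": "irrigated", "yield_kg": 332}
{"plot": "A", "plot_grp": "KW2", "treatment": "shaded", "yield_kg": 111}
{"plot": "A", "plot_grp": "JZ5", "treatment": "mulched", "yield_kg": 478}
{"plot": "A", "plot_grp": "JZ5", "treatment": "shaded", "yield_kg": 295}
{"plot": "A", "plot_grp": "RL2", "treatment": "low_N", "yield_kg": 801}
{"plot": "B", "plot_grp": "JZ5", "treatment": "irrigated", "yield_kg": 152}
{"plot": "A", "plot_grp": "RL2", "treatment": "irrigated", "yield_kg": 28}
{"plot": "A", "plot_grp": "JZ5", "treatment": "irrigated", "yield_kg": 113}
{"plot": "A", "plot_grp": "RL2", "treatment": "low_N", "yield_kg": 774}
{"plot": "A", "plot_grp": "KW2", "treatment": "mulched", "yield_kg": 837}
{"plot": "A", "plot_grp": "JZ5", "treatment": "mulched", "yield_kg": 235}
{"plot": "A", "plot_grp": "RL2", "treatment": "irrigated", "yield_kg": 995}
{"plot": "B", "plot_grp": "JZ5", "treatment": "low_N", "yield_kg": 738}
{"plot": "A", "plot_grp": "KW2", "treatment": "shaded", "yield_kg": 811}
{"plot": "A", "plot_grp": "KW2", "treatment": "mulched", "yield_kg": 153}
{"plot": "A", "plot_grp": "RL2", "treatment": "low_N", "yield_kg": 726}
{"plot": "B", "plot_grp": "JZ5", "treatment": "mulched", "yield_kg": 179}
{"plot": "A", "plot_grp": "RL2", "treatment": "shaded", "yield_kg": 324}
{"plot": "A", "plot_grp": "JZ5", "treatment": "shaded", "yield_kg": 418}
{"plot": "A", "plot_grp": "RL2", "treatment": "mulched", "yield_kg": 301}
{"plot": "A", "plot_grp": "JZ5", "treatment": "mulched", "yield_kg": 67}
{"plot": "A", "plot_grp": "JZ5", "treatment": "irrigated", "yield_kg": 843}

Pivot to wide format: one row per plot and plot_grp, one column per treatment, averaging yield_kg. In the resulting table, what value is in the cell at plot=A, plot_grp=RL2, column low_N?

796.50

Rows with plot=A, plot_grp=RL2 and treatment=low_N: yield_kg values are 889, 701, 888, 801, 774, 726.
(889 + 701 + 888 + 801 + 774 + 726) / 6 = 796.50.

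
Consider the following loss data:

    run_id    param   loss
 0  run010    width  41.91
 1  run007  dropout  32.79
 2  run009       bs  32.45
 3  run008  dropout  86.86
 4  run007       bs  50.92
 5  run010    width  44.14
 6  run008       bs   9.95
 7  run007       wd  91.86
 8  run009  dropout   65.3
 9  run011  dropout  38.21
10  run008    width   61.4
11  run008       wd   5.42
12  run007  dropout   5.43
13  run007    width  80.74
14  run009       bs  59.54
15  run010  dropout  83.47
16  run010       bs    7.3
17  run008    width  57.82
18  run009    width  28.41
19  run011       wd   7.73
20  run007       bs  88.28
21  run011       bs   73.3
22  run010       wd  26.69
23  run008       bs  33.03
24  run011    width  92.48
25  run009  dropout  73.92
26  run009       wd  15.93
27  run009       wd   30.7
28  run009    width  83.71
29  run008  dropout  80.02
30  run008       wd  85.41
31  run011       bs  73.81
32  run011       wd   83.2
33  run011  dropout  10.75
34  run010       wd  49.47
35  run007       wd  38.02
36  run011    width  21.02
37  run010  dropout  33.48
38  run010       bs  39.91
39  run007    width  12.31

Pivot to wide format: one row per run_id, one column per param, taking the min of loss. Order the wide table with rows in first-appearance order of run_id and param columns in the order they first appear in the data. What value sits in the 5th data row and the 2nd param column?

10.75

With rows in first-appearance order of run_id, row 5 is run_id=run011. param columns in first-appearance order: width, dropout, bs, wd; column 2 is dropout.
Long rows with run_id=run011, param=dropout: min(38.21, 10.75) = 10.75.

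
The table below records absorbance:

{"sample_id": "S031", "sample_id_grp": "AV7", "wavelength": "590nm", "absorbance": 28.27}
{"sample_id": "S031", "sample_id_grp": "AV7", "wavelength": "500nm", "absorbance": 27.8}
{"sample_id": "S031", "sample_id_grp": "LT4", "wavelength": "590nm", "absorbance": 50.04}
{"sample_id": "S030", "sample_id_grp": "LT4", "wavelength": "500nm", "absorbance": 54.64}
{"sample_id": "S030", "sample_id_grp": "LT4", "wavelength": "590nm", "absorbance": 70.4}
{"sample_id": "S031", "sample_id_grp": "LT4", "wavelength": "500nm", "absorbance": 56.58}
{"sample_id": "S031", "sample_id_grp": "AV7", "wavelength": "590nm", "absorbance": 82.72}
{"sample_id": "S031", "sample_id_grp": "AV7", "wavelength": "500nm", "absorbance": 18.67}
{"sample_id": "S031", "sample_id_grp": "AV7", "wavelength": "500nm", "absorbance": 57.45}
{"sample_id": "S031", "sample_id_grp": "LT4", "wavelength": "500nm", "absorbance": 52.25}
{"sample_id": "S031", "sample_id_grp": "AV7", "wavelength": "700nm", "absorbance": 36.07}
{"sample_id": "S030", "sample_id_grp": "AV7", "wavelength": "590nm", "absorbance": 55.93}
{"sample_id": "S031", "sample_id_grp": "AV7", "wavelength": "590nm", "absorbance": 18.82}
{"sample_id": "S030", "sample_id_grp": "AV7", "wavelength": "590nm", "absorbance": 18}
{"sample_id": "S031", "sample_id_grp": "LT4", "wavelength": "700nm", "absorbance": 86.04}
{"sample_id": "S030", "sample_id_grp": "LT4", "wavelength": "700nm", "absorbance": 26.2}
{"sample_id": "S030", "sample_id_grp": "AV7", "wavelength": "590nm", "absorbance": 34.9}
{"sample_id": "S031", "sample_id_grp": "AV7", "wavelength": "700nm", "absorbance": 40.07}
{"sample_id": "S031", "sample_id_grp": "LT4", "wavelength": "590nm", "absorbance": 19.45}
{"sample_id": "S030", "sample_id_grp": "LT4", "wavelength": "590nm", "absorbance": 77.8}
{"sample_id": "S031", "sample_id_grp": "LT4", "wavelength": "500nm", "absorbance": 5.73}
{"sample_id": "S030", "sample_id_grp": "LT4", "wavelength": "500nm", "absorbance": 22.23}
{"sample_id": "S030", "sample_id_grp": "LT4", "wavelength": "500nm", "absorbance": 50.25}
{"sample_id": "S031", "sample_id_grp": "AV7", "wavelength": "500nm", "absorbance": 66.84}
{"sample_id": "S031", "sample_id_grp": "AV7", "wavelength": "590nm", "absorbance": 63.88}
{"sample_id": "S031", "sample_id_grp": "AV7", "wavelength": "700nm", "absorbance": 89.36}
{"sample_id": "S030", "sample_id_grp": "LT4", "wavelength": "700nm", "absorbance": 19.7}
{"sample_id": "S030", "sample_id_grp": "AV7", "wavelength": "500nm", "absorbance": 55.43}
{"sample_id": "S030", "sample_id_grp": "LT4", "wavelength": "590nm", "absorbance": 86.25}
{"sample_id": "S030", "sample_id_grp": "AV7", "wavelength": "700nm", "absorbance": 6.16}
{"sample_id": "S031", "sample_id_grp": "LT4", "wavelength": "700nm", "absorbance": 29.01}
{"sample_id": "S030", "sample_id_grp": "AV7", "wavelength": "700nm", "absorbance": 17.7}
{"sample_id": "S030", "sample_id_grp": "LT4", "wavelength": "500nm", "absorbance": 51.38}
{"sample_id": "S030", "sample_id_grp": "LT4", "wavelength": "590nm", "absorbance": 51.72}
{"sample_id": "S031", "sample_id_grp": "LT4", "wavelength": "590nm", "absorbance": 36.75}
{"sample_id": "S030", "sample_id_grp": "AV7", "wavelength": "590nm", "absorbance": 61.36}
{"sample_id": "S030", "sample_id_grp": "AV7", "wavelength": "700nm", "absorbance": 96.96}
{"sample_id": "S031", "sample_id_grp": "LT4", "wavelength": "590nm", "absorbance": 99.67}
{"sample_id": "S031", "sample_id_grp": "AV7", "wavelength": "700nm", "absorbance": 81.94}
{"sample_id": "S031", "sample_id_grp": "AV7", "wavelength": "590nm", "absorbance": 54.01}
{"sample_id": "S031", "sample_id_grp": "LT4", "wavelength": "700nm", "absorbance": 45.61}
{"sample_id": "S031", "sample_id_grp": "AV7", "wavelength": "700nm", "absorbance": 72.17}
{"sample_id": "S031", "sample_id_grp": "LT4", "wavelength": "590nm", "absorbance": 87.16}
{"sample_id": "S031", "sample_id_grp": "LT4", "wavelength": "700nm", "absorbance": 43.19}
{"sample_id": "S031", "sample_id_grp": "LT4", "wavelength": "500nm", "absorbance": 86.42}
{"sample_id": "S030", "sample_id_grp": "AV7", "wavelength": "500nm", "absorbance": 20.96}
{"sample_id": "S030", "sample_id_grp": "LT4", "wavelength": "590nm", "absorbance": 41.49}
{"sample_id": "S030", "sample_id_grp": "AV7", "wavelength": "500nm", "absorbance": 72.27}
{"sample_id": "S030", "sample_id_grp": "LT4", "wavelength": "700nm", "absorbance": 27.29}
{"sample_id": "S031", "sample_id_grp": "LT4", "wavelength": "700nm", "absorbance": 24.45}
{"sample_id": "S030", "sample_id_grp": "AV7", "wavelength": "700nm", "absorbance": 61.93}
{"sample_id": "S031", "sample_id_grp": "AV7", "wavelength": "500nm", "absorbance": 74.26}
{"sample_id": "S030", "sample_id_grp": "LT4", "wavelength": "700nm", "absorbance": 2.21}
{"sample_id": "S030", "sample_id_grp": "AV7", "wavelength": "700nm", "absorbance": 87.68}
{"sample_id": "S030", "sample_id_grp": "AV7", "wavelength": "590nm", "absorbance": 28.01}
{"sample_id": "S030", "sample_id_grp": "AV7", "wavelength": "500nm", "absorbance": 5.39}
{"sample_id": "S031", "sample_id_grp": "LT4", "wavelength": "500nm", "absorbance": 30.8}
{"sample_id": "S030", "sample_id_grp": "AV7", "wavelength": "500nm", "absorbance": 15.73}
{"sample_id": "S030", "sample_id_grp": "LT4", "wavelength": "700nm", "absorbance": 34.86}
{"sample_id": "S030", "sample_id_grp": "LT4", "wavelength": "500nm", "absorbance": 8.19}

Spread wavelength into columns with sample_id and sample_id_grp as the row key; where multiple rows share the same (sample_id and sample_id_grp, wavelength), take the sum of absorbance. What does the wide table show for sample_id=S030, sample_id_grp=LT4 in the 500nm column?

Rows with sample_id=S030, sample_id_grp=LT4 and wavelength=500nm: absorbance values are 54.64, 22.23, 50.25, 51.38, 8.19.
54.64 + 22.23 + 50.25 + 51.38 + 8.19 = 186.69.

186.69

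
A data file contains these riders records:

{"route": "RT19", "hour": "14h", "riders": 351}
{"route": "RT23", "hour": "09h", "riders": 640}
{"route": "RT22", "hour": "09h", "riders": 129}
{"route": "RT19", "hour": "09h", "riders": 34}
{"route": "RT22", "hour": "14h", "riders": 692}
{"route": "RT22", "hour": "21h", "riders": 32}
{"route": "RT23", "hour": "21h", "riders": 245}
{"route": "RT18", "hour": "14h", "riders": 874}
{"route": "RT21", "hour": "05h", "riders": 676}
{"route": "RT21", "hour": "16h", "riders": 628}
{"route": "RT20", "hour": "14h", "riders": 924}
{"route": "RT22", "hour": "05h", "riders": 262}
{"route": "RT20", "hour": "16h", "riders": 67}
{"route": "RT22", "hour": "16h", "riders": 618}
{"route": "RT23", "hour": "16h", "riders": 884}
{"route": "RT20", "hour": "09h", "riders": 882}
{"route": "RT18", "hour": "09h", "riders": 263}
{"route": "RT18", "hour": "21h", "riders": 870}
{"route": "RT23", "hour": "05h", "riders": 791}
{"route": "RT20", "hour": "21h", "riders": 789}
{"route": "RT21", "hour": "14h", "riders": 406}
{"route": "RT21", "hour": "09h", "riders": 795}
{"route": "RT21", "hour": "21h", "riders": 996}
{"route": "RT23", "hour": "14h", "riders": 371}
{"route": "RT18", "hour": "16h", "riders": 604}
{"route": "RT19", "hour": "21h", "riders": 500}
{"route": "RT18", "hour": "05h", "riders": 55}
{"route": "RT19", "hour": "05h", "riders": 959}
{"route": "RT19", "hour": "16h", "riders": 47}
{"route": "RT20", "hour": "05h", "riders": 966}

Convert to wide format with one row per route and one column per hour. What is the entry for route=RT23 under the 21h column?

Wide layout: rows indexed by route, columns are the 5 distinct hour values (14h, 09h, 21h, 05h, 16h).
Cell (route=RT23, hour=21h) draws from the long row where route=RT23 and hour=21h, which has riders=245.

245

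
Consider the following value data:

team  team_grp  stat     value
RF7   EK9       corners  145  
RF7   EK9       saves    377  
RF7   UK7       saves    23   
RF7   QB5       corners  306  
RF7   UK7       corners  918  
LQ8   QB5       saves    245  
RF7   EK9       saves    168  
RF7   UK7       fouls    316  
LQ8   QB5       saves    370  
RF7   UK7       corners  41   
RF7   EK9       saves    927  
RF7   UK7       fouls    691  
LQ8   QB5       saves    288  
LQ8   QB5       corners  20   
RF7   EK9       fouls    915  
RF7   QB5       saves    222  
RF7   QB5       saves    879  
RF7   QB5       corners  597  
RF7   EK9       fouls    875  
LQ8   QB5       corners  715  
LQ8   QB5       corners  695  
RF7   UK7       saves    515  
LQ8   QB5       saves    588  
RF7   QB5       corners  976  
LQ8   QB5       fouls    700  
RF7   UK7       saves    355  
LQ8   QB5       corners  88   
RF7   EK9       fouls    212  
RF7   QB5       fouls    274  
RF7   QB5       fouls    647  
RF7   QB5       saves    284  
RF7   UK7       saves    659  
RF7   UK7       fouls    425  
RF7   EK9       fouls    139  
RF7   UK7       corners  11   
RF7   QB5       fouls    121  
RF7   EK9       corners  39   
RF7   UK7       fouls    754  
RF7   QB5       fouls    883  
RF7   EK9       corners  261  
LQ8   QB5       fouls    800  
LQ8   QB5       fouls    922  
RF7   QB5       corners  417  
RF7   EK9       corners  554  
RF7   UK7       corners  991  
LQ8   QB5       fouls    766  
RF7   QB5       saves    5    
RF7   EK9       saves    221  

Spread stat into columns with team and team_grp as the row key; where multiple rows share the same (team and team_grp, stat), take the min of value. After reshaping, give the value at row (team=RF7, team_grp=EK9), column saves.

Rows with team=RF7, team_grp=EK9 and stat=saves: value values are 377, 168, 927, 221.
min(377, 168, 927, 221) = 168.

168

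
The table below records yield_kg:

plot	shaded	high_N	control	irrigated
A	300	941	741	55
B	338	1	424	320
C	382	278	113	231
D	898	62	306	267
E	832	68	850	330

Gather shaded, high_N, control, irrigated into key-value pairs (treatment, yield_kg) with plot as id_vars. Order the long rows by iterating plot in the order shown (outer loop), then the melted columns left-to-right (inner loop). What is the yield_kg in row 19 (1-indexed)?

850

20 rows total (5 × 4). Row 19: index ⌊(19-1)/4⌋ = 4 into plot → E; (19-1) mod 4 = 2 into the melted columns → control.
So row 19 is (E, control, 850); yield_kg = 850.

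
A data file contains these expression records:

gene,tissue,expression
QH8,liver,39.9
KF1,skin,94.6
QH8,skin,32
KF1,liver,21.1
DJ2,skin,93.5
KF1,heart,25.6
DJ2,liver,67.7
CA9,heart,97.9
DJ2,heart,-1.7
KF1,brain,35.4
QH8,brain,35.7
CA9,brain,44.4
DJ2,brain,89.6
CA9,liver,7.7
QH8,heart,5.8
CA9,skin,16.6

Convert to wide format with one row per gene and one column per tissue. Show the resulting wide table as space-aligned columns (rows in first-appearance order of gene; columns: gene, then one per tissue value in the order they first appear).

gene  liver  skin  heart  brain
QH8   39.9   32    5.8    35.7 
KF1   21.1   94.6  25.6   35.4 
DJ2   67.7   93.5  -1.7   89.6 
CA9   7.7    16.6  97.9   44.4 

Columns: gene plus the 4 distinct tissue values (liver, skin, heart, brain).
For example, row QH8 column liver takes expression=39.9 from the long row (QH8, liver).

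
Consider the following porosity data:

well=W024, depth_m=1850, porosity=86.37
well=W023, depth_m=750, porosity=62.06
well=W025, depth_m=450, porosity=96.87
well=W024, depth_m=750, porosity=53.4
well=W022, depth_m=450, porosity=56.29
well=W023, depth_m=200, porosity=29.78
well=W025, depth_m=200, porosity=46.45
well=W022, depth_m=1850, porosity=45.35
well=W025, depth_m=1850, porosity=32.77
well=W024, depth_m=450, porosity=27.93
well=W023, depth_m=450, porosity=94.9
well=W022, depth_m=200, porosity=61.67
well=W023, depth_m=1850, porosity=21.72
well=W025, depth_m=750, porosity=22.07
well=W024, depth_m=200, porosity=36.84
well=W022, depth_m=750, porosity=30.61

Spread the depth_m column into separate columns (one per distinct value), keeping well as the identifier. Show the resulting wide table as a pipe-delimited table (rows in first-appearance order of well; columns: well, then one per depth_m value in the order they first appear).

| well | 1850 | 750 | 450 | 200 |
| W024 | 86.37 | 53.4 | 27.93 | 36.84 |
| W023 | 21.72 | 62.06 | 94.9 | 29.78 |
| W025 | 32.77 | 22.07 | 96.87 | 46.45 |
| W022 | 45.35 | 30.61 | 56.29 | 61.67 |

Columns: well plus the 4 distinct depth_m values (1850, 750, 450, 200).
For example, row W024 column 1850 takes porosity=86.37 from the long row (W024, 1850).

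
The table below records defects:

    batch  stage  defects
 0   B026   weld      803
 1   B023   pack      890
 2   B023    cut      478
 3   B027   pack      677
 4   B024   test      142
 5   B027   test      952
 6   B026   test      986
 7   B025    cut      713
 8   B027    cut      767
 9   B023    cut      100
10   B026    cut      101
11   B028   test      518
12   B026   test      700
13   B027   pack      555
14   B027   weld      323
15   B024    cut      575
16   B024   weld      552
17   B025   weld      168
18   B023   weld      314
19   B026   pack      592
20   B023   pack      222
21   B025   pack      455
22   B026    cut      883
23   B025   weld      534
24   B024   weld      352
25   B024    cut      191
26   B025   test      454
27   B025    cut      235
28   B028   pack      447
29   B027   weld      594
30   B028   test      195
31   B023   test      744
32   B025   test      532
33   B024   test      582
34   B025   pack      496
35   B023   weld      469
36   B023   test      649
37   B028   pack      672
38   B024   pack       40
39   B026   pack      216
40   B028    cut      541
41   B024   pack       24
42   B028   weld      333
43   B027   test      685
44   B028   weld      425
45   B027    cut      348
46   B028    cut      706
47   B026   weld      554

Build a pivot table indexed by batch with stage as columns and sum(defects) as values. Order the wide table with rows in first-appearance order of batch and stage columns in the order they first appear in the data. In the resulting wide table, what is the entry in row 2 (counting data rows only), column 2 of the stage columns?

1112

With rows in first-appearance order of batch, row 2 is batch=B023. stage columns in first-appearance order: weld, pack, cut, test; column 2 is pack.
Long rows with batch=B023, stage=pack: 890 + 222 = 1112.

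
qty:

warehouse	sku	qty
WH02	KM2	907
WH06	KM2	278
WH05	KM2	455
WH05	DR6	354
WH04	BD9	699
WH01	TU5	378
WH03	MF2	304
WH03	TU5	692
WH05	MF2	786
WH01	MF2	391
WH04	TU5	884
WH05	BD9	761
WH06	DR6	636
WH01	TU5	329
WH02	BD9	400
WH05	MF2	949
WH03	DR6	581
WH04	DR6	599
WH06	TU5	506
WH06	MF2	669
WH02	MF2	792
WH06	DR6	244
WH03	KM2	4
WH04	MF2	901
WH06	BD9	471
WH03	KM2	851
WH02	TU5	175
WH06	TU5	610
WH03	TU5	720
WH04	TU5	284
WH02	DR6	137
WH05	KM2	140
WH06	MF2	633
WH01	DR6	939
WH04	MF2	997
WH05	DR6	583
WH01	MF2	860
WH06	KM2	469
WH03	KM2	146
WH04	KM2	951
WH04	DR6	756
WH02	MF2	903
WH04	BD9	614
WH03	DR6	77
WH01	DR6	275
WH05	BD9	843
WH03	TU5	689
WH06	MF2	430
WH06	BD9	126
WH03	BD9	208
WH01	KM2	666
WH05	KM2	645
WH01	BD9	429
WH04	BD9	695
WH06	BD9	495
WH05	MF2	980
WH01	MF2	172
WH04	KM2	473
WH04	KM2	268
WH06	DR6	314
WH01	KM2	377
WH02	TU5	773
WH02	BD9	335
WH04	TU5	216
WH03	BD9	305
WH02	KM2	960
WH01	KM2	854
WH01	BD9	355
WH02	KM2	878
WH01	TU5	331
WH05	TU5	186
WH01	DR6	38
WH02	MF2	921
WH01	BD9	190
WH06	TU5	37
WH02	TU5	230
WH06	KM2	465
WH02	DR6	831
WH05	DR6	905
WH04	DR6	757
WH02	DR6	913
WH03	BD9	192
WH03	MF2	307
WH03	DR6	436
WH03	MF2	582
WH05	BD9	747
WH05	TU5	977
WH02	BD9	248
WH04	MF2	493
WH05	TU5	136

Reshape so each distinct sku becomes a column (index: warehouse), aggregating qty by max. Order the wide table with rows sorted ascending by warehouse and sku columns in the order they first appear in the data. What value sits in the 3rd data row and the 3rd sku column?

305

With rows sorted ascending by warehouse, row 3 is warehouse=WH03. sku columns in first-appearance order: KM2, DR6, BD9, TU5, MF2; column 3 is BD9.
Long rows with warehouse=WH03, sku=BD9: max(208, 305, 192) = 305.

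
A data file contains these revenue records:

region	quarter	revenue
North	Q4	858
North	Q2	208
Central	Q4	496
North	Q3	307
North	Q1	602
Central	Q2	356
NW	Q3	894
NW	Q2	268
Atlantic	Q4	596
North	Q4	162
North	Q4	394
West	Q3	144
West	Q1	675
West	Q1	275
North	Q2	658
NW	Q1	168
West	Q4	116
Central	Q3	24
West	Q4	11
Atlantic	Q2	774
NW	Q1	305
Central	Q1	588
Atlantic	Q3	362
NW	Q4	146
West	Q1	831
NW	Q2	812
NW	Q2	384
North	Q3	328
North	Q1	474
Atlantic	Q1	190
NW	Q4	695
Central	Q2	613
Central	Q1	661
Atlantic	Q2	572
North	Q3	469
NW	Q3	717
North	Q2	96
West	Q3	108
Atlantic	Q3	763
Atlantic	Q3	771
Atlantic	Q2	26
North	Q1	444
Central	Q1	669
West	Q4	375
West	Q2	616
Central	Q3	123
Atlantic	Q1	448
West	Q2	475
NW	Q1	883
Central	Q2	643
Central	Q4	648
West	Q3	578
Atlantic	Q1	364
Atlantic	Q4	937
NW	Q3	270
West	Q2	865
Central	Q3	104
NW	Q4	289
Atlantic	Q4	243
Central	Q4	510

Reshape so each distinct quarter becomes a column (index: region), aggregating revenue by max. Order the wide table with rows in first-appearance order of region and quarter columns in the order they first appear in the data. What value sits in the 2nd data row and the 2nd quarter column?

With rows in first-appearance order of region, row 2 is region=Central. quarter columns in first-appearance order: Q4, Q2, Q3, Q1; column 2 is Q2.
Long rows with region=Central, quarter=Q2: max(356, 613, 643) = 643.

643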